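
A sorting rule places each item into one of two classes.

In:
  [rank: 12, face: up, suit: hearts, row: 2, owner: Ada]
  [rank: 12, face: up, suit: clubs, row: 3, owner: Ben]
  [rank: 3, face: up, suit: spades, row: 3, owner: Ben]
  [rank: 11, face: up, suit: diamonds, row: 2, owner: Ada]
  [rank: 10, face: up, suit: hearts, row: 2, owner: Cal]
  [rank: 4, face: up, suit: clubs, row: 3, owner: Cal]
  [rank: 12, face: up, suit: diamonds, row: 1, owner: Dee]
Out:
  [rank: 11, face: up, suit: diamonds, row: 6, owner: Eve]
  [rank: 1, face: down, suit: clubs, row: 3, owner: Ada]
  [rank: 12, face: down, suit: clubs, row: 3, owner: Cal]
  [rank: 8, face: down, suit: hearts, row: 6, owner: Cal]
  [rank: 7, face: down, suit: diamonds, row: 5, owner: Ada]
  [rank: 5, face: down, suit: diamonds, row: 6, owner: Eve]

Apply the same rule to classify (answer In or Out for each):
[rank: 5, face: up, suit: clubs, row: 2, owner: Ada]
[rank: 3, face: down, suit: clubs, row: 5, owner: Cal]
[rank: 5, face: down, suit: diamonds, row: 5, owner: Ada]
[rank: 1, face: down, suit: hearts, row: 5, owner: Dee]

In, Out, Out, Out

Rule: face is up AND row ≤ 3. This holds for each 'In' example and fails for each 'Out' one.
[rank: 5, face: up, suit: clubs, row: 2, owner: Ada]: face is up, row = 2 — has this property, so In. [rank: 3, face: down, suit: clubs, row: 5, owner: Cal]: face is down, row = 5 — doesn't qualify, so Out. [rank: 5, face: down, suit: diamonds, row: 5, owner: Ada]: face is down, row = 5 — doesn't qualify, so Out. [rank: 1, face: down, suit: hearts, row: 5, owner: Dee]: face is down, row = 5 — doesn't qualify, so Out.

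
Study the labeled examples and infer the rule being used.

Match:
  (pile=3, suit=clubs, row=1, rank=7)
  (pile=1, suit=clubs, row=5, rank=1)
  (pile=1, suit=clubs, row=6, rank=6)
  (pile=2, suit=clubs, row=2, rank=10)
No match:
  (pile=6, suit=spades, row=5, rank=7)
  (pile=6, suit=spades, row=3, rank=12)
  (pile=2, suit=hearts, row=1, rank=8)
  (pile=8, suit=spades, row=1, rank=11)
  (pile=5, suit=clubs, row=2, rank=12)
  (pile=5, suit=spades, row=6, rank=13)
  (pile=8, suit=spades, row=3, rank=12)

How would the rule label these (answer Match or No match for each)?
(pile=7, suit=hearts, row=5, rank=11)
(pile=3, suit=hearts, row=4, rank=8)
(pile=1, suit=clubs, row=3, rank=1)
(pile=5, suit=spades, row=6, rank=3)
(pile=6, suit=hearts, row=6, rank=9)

No match, No match, Match, No match, No match

The pattern is that an item is 'Match' exactly when: suit is clubs AND pile ≤ 3.
(pile=7, suit=hearts, row=5, rank=11) → suit is hearts, pile = 7 → No match. (pile=3, suit=hearts, row=4, rank=8) → suit is hearts, pile = 3 → No match. (pile=1, suit=clubs, row=3, rank=1) → suit is clubs, pile = 1 → Match. (pile=5, suit=spades, row=6, rank=3) → suit is spades, pile = 5 → No match. (pile=6, suit=hearts, row=6, rank=9) → suit is hearts, pile = 6 → No match.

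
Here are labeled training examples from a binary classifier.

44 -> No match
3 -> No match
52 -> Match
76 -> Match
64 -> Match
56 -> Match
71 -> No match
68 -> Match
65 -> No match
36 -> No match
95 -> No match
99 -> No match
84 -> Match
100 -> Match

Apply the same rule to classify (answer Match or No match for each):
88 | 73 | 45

Match, No match, No match

All 'Match' examples share one property — even AND at least 52 — and every 'No match' example lacks it.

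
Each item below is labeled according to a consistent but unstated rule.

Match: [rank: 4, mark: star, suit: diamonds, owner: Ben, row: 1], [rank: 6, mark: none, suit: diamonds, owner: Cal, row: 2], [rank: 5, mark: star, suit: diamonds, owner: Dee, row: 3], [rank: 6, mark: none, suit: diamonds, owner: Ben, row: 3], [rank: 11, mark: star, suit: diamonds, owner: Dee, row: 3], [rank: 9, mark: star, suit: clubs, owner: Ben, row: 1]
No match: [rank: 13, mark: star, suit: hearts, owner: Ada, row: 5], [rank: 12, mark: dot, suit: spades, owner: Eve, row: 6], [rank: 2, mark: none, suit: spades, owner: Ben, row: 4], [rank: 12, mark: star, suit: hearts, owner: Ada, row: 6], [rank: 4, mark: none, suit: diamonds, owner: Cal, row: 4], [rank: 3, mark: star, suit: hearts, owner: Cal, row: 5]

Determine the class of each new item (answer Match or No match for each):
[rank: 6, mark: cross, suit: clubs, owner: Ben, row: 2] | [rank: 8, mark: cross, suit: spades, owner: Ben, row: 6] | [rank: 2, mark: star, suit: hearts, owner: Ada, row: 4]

Match, No match, No match

The distinguishing property — row ≤ 3 — holds for all the 'Match' cases and none of the 'No match' cases.
[rank: 6, mark: cross, suit: clubs, owner: Ben, row: 2] → row = 2 → Match. [rank: 8, mark: cross, suit: spades, owner: Ben, row: 6] → row = 6 → No match. [rank: 2, mark: star, suit: hearts, owner: Ada, row: 4] → row = 4 → No match.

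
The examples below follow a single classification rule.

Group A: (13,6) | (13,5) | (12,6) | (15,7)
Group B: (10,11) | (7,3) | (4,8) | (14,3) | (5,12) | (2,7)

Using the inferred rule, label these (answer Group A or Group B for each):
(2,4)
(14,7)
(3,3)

Group B, Group A, Group B

The pattern is that an item is 'Group A' exactly when: first > second AND sum ≥ 18.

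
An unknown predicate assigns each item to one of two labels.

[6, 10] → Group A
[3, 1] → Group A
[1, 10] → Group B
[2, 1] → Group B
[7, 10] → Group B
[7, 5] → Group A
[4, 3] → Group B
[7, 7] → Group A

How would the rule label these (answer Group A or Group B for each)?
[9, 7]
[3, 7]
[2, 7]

Rule: sum is even. This holds for each 'Group A' example and fails for each 'Group B' one.
[9, 7]: Group A (9+7 = 16). [3, 7]: Group A (3+7 = 10). [2, 7]: Group B (2+7 = 9).

Group A, Group A, Group B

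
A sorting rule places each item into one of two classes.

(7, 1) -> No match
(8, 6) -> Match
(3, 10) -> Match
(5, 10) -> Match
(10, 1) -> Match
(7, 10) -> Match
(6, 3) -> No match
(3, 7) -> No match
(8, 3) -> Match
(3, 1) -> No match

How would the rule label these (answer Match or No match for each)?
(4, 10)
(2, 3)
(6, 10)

Match, No match, Match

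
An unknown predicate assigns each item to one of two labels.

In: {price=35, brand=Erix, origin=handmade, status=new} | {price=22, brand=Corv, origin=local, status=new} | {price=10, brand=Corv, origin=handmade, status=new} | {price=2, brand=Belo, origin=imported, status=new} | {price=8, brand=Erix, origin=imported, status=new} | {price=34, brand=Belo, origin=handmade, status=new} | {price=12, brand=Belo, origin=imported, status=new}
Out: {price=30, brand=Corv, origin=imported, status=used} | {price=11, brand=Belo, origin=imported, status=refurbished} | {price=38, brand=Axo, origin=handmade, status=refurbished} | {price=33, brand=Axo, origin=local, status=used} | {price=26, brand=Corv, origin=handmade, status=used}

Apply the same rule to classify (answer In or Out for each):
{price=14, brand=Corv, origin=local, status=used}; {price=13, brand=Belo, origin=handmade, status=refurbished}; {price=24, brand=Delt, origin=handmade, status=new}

Out, Out, In

The simplest hypothesis consistent with all the labels is: status is new.
{price=14, brand=Corv, origin=local, status=used} — status is used, hence Out. {price=13, brand=Belo, origin=handmade, status=refurbished} — status is refurbished, hence Out. {price=24, brand=Delt, origin=handmade, status=new} — status is new, hence In.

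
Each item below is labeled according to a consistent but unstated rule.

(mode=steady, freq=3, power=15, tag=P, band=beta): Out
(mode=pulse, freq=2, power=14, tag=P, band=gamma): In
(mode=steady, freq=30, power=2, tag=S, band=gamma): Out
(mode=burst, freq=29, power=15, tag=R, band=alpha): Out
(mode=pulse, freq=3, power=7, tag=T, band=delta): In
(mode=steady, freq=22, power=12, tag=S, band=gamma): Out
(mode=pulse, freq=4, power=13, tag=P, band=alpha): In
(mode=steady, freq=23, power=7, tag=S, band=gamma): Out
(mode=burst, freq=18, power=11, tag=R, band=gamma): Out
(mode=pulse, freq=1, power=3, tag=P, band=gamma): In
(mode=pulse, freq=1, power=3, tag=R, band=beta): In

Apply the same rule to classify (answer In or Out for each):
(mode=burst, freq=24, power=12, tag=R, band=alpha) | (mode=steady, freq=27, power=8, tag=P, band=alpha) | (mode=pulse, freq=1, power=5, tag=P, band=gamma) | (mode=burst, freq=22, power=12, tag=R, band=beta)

Out, Out, In, Out

The simplest hypothesis consistent with all the labels is: mode is pulse.
(mode=burst, freq=24, power=12, tag=R, band=alpha): mode is burst, does not fit → Out.
(mode=steady, freq=27, power=8, tag=P, band=alpha): mode is steady, does not fit → Out.
(mode=pulse, freq=1, power=5, tag=P, band=gamma): mode is pulse, satisfies this → In.
(mode=burst, freq=22, power=12, tag=R, band=beta): mode is burst, does not fit → Out.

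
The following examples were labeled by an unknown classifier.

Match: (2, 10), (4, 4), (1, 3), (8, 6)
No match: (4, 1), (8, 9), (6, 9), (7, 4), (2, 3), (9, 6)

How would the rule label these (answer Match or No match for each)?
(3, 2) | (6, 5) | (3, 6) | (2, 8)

Looking at the examples, the only property every 'Match' case has and every 'No match' case lacks is: sum is even.
(3, 2) → 3+2 = 5 → No match. (6, 5) → 6+5 = 11 → No match. (3, 6) → 3+6 = 9 → No match. (2, 8) → 2+8 = 10 → Match.

No match, No match, No match, Match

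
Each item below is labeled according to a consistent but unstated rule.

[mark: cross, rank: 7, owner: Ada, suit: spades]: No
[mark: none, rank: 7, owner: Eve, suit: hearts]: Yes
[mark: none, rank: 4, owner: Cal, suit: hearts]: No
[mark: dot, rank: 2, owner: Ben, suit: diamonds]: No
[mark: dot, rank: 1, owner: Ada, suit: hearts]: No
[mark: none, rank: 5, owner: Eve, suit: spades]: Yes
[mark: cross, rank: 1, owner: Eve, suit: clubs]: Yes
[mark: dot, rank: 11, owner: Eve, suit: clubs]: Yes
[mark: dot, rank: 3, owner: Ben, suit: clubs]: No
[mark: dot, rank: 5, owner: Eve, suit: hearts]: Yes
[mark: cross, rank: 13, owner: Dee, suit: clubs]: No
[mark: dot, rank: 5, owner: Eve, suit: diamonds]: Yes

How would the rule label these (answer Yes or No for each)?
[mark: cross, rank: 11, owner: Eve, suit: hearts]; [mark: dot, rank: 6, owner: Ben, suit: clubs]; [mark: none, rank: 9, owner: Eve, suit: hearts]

Yes, No, Yes

'Yes' ⟺ owner is Eve.
[mark: cross, rank: 11, owner: Eve, suit: hearts] — owner is Eve, hence Yes.
[mark: dot, rank: 6, owner: Ben, suit: clubs] — owner is Ben, hence No.
[mark: none, rank: 9, owner: Eve, suit: hearts] — owner is Eve, hence Yes.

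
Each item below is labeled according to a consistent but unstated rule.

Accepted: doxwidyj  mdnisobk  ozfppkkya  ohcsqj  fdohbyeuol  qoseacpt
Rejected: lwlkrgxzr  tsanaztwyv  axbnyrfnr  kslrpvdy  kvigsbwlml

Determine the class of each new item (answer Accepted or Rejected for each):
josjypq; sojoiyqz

One predicate separates the groups cleanly: contains 'o'.

Accepted, Accepted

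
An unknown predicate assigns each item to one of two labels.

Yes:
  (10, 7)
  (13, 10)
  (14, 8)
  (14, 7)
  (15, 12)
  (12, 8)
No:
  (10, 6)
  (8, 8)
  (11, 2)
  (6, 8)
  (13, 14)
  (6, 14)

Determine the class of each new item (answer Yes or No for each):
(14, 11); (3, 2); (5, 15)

Yes, No, No

The classifier is using: first > second AND sum ≥ 17.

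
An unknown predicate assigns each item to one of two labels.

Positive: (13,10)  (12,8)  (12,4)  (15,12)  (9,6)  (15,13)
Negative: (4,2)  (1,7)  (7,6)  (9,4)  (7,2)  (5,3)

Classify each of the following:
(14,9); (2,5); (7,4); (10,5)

Positive, Negative, Negative, Positive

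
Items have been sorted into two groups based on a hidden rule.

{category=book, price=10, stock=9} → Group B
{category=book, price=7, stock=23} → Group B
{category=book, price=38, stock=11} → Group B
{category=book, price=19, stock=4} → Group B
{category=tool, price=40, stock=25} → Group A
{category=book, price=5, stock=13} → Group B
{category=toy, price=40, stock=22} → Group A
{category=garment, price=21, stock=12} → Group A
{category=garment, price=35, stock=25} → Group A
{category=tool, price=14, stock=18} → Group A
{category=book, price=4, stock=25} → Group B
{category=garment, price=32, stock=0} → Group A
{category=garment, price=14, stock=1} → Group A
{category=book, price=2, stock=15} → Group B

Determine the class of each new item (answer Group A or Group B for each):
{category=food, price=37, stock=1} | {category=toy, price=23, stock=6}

'Group A' ⟺ category is not book.
{category=food, price=37, stock=1}: category is food — matches, so Group A.
{category=toy, price=23, stock=6}: category is toy — matches, so Group A.

Group A, Group A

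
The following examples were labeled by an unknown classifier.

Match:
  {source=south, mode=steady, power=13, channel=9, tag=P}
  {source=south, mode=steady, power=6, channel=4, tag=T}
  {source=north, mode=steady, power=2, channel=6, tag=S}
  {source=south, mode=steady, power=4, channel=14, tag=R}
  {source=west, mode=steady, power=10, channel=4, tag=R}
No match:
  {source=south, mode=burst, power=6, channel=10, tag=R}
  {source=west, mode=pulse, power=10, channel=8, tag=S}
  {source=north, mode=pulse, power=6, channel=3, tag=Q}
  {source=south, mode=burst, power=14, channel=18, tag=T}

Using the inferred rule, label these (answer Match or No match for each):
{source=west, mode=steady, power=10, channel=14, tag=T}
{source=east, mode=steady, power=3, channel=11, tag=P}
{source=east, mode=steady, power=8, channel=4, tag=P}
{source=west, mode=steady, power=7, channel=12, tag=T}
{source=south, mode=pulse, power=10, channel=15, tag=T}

Match, Match, Match, Match, No match

Looking at the examples, the only property every 'Match' case has and every 'No match' case lacks is: mode is steady.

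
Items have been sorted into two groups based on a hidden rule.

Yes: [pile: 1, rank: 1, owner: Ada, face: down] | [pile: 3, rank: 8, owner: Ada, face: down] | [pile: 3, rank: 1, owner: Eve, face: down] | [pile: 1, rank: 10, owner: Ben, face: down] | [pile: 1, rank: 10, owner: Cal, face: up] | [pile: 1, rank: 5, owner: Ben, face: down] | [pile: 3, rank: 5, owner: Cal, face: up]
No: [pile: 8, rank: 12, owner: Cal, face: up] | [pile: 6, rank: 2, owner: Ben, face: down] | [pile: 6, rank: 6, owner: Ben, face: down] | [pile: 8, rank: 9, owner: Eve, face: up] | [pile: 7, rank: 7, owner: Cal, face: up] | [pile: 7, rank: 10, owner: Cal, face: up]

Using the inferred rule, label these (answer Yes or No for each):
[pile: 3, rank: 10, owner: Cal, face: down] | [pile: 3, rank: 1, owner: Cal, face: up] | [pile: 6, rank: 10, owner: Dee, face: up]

The classifier is using: pile ≤ 3.
[pile: 3, rank: 10, owner: Cal, face: down]: pile = 3 — matches, so Yes. [pile: 3, rank: 1, owner: Cal, face: up]: pile = 3 — matches, so Yes. [pile: 6, rank: 10, owner: Dee, face: up]: pile = 6 — does not fit, so No.

Yes, Yes, No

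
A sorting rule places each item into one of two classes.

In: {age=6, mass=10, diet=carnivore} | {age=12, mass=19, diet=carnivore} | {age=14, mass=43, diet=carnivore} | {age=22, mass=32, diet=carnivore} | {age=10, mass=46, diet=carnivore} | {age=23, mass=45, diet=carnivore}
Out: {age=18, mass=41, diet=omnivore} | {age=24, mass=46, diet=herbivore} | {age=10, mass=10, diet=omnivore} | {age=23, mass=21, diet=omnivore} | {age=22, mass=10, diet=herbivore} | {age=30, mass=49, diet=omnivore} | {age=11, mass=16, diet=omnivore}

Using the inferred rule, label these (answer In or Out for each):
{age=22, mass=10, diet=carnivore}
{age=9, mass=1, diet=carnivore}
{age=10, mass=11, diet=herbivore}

Looking at the examples, the only property every 'In' case has and every 'Out' case lacks is: diet is carnivore.
{age=22, mass=10, diet=carnivore}: diet is carnivore — checks out, so In.
{age=9, mass=1, diet=carnivore}: diet is carnivore — checks out, so In.
{age=10, mass=11, diet=herbivore}: diet is herbivore — does not pass, so Out.

In, In, Out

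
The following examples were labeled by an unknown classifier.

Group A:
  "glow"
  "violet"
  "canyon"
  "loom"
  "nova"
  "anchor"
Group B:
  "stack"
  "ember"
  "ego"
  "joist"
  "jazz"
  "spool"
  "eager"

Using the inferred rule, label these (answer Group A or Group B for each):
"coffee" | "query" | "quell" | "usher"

Group A, Group B, Group B, Group B

The distinguishing property — even length AND contains 'o' — holds for all the 'Group A' cases and none of the 'Group B' cases.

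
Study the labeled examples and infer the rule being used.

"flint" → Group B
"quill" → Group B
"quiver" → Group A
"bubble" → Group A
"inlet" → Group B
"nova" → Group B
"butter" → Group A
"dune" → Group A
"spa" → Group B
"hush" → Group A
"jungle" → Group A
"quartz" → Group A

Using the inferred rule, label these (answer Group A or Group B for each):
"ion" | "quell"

Group B, Group B

A rule that fits every label: even length AND contains 'u' — true of each 'Group A' example, false of each 'Group B' one.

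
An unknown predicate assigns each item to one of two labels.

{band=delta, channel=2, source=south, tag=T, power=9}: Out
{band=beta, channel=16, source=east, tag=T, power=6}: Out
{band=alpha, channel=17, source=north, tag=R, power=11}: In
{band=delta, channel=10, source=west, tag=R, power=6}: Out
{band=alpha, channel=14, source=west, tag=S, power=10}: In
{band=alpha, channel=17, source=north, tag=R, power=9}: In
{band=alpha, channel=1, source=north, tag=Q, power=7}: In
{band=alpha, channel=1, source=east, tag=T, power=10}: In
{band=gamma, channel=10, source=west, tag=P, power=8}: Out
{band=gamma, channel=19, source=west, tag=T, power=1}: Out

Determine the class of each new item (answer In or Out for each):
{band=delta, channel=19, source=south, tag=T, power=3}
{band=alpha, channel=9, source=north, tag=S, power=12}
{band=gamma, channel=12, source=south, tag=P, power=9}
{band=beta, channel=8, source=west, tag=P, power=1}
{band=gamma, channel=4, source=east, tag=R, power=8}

Out, In, Out, Out, Out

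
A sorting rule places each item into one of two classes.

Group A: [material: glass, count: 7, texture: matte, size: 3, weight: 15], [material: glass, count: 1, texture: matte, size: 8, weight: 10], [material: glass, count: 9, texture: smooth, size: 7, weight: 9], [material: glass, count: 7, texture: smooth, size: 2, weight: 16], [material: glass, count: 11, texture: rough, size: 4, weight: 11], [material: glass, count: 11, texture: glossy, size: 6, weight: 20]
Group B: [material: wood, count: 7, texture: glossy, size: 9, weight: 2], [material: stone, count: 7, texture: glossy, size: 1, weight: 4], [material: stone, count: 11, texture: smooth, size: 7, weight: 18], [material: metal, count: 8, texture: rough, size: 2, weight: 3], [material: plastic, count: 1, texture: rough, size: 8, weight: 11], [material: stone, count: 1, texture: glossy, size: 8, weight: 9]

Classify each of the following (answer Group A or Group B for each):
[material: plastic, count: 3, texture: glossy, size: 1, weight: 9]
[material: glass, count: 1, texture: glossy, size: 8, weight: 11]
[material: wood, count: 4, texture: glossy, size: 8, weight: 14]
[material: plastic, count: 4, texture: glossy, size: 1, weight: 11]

Group B, Group A, Group B, Group B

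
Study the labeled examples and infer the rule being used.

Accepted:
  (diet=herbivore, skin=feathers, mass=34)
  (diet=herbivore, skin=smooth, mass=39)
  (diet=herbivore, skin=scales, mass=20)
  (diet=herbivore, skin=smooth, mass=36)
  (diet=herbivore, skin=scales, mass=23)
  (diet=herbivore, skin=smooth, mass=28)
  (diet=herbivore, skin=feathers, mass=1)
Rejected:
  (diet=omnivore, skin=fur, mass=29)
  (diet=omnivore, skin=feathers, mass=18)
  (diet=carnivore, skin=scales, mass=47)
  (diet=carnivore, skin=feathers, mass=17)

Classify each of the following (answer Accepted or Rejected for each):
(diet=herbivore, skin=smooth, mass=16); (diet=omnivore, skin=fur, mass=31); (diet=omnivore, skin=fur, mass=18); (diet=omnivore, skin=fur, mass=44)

Looking at the examples, the only property every 'Accepted' case has and every 'Rejected' case lacks is: diet is herbivore.
(diet=herbivore, skin=smooth, mass=16) → diet is herbivore → Accepted. (diet=omnivore, skin=fur, mass=31) → diet is omnivore → Rejected. (diet=omnivore, skin=fur, mass=18) → diet is omnivore → Rejected. (diet=omnivore, skin=fur, mass=44) → diet is omnivore → Rejected.

Accepted, Rejected, Rejected, Rejected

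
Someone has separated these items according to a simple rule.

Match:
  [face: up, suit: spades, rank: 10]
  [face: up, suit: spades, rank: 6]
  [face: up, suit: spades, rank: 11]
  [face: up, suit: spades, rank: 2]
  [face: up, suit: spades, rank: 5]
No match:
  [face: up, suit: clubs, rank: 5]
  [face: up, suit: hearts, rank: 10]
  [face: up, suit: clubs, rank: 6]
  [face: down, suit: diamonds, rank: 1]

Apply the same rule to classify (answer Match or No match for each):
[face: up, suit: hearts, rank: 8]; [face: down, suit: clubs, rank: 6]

The rule appears to be: suit is spades.
No match: [face: up, suit: hearts, rank: 8], since suit is hearts. No match: [face: down, suit: clubs, rank: 6], since suit is clubs.

No match, No match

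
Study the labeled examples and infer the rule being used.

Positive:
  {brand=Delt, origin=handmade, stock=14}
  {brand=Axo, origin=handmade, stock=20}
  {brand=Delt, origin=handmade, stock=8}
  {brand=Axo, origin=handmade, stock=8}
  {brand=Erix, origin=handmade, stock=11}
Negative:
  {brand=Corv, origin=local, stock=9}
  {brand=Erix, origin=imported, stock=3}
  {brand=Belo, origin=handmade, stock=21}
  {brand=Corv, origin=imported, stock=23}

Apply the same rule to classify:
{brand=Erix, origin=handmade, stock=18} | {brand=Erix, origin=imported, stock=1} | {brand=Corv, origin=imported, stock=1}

Every 'Positive' example satisfies: origin is handmade AND stock ≤ 20. None of the 'Negative' examples do.
{brand=Erix, origin=handmade, stock=18}: origin is handmade, stock = 18 — checks out, so Positive. {brand=Erix, origin=imported, stock=1}: origin is imported, stock = 1 — does not satisfy this, so Negative. {brand=Corv, origin=imported, stock=1}: origin is imported, stock = 1 — does not satisfy this, so Negative.

Positive, Negative, Negative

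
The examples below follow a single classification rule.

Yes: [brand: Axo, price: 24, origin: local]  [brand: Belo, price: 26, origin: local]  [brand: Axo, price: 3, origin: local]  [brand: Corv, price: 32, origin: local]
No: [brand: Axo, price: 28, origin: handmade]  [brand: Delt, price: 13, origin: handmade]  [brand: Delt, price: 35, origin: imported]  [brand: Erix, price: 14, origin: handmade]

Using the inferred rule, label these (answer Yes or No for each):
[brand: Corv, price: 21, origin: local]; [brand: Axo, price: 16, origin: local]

Yes, Yes

The pattern is that an item is 'Yes' exactly when: origin is local.
[brand: Corv, price: 21, origin: local]: origin is local, checks out → Yes. [brand: Axo, price: 16, origin: local]: origin is local, checks out → Yes.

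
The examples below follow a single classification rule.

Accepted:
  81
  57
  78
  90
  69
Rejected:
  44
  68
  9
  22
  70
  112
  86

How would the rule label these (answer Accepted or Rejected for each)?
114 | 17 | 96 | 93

The common property of the 'Accepted' items is: multiple of 3 AND at least 22. No 'Rejected' item has it.
114 — 114 = 3·38, 114 ≥ 22, hence Accepted.
17 — 17 = 3·5 + 2, 17 < 22, hence Rejected.
96 — 96 = 3·32, 96 ≥ 22, hence Accepted.
93 — 93 = 3·31, 93 ≥ 22, hence Accepted.

Accepted, Rejected, Accepted, Accepted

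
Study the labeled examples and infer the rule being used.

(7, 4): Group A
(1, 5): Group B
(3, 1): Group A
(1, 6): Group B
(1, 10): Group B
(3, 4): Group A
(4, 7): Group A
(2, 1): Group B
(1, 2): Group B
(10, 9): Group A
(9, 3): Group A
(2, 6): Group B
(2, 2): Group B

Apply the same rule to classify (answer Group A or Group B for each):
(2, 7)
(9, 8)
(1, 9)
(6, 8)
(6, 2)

The classifier is using: first ≥ 3.
(2, 7): first 2 — does not pass, so Group B.
(9, 8): first 9 — meets the rule, so Group A.
(1, 9): first 1 — does not pass, so Group B.
(6, 8): first 6 — meets the rule, so Group A.
(6, 2): first 6 — meets the rule, so Group A.

Group B, Group A, Group B, Group A, Group A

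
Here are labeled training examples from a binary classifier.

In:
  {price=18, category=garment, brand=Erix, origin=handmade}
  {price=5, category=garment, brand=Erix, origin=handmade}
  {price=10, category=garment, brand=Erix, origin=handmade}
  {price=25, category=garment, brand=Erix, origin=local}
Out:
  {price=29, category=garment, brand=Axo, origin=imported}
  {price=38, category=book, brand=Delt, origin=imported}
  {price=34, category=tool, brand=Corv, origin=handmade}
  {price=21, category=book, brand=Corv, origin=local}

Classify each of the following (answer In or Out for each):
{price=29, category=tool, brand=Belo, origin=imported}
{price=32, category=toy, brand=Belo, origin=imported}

Out, Out

All 'In' examples share one property — brand is Erix — and every 'Out' example lacks it.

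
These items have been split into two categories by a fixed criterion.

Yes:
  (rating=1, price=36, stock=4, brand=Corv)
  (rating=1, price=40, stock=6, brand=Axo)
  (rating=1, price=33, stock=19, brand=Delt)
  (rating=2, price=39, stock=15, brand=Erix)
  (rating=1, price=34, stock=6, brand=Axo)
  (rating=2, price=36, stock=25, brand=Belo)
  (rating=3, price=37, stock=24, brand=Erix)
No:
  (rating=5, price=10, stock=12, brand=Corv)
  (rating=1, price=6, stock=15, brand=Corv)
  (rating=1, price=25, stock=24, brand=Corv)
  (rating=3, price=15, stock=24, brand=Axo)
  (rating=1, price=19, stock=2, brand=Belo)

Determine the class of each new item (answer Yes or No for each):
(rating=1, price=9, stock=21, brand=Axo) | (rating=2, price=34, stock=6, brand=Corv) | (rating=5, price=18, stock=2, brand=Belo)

No, Yes, No

Rule: price ≥ 33. This holds for each 'Yes' example and fails for each 'No' one.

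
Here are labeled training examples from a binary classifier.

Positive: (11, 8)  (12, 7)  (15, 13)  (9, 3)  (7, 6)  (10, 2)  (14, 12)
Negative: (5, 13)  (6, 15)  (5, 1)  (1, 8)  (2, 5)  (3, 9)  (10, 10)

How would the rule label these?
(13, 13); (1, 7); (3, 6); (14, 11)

Negative, Negative, Negative, Positive

A rule that fits every label: first > second AND sum ≥ 7 — true of each 'Positive' example, false of each 'Negative' one.
(13, 13) — 13 = 13, 13+13 = 26, hence Negative.
(1, 7) — 1 < 7, 1+7 = 8, hence Negative.
(3, 6) — 3 < 6, 3+6 = 9, hence Negative.
(14, 11) — 14 > 11, 14+11 = 25, hence Positive.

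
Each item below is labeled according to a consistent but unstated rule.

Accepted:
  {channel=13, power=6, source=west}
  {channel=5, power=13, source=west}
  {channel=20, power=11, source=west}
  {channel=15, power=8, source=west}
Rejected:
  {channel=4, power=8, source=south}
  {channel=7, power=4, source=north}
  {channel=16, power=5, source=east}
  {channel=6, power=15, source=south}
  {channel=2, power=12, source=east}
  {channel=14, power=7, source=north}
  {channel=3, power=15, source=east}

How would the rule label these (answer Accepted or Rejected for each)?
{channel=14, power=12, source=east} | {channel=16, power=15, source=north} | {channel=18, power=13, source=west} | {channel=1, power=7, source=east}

Rejected, Rejected, Accepted, Rejected

The simplest hypothesis consistent with all the labels is: source is west.
{channel=14, power=12, source=east} → source is east → Rejected. {channel=16, power=15, source=north} → source is north → Rejected. {channel=18, power=13, source=west} → source is west → Accepted. {channel=1, power=7, source=east} → source is east → Rejected.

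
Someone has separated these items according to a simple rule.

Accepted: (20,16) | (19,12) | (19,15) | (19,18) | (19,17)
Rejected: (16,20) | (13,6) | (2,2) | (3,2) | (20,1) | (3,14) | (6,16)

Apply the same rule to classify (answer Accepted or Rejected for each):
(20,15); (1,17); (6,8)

One predicate separates the groups cleanly: first > second AND sum ≥ 22.
(20,15) — 20 > 15, 20+15 = 35, hence Accepted. (1,17) — 1 < 17, 1+17 = 18, hence Rejected. (6,8) — 6 < 8, 6+8 = 14, hence Rejected.

Accepted, Rejected, Rejected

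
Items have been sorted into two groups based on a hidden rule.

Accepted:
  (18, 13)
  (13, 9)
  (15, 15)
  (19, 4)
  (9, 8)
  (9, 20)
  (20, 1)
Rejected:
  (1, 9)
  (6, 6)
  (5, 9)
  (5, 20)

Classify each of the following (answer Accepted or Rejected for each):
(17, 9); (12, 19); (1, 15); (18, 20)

The distinguishing property — first ≥ 8 — holds for all the 'Accepted' cases and none of the 'Rejected' cases.

Accepted, Accepted, Rejected, Accepted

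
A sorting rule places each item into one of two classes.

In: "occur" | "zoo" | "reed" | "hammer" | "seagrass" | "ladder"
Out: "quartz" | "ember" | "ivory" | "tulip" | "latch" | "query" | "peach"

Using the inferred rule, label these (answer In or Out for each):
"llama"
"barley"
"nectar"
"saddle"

In, Out, Out, In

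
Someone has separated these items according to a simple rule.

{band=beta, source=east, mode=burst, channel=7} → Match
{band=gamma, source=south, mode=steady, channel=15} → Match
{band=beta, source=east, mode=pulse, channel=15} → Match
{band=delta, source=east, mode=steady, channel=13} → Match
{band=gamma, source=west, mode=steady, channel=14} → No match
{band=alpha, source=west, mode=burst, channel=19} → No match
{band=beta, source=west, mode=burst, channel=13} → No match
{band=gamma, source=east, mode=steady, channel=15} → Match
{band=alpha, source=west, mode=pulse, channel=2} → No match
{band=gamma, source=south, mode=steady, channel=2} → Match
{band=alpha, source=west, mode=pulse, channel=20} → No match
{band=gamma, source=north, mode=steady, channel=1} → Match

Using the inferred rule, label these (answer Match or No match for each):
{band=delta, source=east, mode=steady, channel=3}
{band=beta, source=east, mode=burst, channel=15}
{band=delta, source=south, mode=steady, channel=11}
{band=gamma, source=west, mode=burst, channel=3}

Match, Match, Match, No match

A rule that fits every label: source is not west — true of each 'Match' example, false of each 'No match' one.
{band=delta, source=east, mode=steady, channel=3}: source is east, matches → Match.
{band=beta, source=east, mode=burst, channel=15}: source is east, matches → Match.
{band=delta, source=south, mode=steady, channel=11}: source is south, matches → Match.
{band=gamma, source=west, mode=burst, channel=3}: source is west, lacks this property → No match.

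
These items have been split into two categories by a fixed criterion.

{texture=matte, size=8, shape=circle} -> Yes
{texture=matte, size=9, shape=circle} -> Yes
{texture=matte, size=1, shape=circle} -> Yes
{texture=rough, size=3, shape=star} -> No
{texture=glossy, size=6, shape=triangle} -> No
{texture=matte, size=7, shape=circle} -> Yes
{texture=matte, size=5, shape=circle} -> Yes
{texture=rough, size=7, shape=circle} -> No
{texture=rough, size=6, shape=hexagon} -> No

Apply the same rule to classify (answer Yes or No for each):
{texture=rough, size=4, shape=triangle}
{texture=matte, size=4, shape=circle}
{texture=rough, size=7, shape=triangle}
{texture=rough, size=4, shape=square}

No, Yes, No, No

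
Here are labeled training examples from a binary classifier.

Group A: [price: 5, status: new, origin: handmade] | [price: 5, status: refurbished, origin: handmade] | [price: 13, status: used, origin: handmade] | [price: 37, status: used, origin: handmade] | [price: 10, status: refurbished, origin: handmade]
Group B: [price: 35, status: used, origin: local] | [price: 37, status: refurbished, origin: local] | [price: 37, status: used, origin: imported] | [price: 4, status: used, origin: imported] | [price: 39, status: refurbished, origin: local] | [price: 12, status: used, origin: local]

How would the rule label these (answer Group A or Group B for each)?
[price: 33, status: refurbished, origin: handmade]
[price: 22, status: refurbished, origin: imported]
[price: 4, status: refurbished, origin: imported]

The common property of the 'Group A' items is: origin is handmade. No 'Group B' item has it.
[price: 33, status: refurbished, origin: handmade]: origin is handmade — fits, so Group A. [price: 22, status: refurbished, origin: imported]: origin is imported — fails this test, so Group B. [price: 4, status: refurbished, origin: imported]: origin is imported — fails this test, so Group B.

Group A, Group B, Group B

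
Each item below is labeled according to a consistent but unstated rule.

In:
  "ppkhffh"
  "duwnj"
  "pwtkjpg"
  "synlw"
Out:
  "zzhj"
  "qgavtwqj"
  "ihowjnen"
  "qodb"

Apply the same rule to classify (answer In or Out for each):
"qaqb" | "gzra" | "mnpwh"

Out, Out, In

The rule appears to be: odd length.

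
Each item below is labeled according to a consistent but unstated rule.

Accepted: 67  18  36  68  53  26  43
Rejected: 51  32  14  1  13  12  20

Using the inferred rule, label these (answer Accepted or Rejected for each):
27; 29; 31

The rule appears to be: digit sum ≥ 7.
27: digit sum 2+7 = 9, matches → Accepted.
29: digit sum 2+9 = 11, matches → Accepted.
31: digit sum 3+1 = 4, fails the rule → Rejected.

Accepted, Accepted, Rejected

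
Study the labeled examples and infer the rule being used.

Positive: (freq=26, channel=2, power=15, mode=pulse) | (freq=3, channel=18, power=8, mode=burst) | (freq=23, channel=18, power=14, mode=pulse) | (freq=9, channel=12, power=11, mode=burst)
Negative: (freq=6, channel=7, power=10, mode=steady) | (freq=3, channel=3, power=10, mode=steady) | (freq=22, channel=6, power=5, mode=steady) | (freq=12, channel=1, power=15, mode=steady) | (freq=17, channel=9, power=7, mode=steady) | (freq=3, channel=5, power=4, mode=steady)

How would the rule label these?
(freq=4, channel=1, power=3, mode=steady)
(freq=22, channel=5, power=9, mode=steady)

Negative, Negative

A rule that fits every label: mode is not steady — true of each 'Positive' example, false of each 'Negative' one.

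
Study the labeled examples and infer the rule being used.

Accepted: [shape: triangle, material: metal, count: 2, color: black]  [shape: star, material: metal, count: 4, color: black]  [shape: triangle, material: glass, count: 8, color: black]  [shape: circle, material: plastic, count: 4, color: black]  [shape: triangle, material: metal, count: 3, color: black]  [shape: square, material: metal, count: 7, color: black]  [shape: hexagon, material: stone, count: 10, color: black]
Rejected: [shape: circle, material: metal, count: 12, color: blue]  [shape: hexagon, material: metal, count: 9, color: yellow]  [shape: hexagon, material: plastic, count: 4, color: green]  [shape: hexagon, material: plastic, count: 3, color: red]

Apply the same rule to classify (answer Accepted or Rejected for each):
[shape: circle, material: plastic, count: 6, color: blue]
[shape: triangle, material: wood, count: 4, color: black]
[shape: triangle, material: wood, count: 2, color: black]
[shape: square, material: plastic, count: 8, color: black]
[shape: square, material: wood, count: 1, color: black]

Rejected, Accepted, Accepted, Accepted, Accepted

A rule that fits every label: color is black — true of each 'Accepted' example, false of each 'Rejected' one.
[shape: circle, material: plastic, count: 6, color: blue] — color is blue, hence Rejected.
[shape: triangle, material: wood, count: 4, color: black] — color is black, hence Accepted.
[shape: triangle, material: wood, count: 2, color: black] — color is black, hence Accepted.
[shape: square, material: plastic, count: 8, color: black] — color is black, hence Accepted.
[shape: square, material: wood, count: 1, color: black] — color is black, hence Accepted.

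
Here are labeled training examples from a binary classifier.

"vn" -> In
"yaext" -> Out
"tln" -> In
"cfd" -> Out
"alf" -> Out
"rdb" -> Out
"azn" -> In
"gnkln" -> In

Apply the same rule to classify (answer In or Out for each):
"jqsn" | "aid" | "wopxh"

In, Out, Out

All 'In' examples share one property — contains 'n' — and every 'Out' example lacks it.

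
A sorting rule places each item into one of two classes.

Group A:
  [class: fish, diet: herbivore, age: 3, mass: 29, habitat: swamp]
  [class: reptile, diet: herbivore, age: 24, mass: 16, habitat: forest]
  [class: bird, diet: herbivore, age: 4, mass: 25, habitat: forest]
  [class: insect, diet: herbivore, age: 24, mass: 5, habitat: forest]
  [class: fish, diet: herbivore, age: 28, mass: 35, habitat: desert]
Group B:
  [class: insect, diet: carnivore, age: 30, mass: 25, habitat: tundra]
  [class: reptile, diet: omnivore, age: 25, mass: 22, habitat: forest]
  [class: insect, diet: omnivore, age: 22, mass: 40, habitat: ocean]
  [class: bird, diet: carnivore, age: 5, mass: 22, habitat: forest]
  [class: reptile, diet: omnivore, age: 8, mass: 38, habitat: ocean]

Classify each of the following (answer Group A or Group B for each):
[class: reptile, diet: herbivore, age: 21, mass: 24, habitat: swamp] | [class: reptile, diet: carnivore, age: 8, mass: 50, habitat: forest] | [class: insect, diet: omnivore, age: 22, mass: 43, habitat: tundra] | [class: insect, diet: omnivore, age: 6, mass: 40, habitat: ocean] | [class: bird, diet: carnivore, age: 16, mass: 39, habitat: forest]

Group A, Group B, Group B, Group B, Group B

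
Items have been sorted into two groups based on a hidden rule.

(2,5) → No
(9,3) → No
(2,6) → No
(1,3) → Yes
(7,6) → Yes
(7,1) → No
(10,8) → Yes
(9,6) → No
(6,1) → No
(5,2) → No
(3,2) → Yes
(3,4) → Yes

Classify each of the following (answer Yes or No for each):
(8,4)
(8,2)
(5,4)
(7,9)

No, No, Yes, Yes

A rule that fits every label: |first − second| ≤ 2 — true of each 'Yes' example, false of each 'No' one.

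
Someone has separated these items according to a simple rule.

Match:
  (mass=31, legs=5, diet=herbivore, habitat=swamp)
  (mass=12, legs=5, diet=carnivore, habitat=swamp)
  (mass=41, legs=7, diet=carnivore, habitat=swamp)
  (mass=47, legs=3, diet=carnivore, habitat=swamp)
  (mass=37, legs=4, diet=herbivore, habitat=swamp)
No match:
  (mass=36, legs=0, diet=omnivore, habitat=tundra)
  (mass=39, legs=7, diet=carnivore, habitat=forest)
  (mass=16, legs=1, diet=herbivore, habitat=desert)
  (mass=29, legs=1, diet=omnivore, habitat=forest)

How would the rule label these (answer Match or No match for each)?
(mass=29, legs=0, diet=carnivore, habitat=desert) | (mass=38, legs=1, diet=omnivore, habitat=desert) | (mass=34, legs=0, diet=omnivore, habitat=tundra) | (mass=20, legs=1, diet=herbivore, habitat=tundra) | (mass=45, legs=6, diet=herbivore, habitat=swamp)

No match, No match, No match, No match, Match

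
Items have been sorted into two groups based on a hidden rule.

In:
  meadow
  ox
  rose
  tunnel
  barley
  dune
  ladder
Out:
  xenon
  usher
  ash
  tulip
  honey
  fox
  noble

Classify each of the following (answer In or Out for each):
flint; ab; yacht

Out, In, Out

The rule appears to be: even length.
Out: flint, since length 5.
In: ab, since length 2.
Out: yacht, since length 5.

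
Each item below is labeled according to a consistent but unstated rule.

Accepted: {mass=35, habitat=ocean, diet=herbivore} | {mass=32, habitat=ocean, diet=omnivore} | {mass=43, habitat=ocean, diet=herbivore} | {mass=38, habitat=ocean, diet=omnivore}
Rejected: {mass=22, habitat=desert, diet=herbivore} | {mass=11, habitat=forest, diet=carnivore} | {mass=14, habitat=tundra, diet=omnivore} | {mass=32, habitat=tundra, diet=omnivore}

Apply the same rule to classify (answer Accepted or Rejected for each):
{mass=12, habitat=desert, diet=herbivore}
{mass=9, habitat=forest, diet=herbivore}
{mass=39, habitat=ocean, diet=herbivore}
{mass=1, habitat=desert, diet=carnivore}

Every 'Accepted' example satisfies: habitat is ocean. None of the 'Rejected' examples do.
{mass=12, habitat=desert, diet=herbivore}: habitat is desert — fails this test, so Rejected. {mass=9, habitat=forest, diet=herbivore}: habitat is forest — fails this test, so Rejected. {mass=39, habitat=ocean, diet=herbivore}: habitat is ocean — passes, so Accepted. {mass=1, habitat=desert, diet=carnivore}: habitat is desert — fails this test, so Rejected.

Rejected, Rejected, Accepted, Rejected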